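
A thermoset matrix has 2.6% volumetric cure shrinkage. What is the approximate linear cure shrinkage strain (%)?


Linear shrinkage ≈ vol_shrink/3 = 2.6/3 = 0.867%

0.867%


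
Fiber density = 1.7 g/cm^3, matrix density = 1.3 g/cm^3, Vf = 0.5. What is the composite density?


rho_c = rho_f*Vf + rho_m*(1-Vf) = 1.7*0.5 + 1.3*0.5 = 1.5 g/cm^3

1.5 g/cm^3


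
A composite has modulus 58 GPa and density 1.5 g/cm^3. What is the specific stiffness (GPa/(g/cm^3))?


Specific stiffness = E/rho = 58/1.5 = 38.7 GPa/(g/cm^3)

38.7 GPa/(g/cm^3)


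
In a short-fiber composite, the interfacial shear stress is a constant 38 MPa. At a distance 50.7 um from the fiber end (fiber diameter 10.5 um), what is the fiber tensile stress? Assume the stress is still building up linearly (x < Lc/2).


Force balance: sigma_f * (pi*d^2/4) = tau * (pi*d) * x  ->  sigma_f = 4 * tau * x / d
sigma_f = 4 * 38 * 50.7 / 10.5 = 733.9 MPa

733.9 MPa


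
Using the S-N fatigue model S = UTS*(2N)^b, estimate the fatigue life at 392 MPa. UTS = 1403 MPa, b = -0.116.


N = 0.5 * (S/UTS)^(1/b) = 0.5 * (392/1403)^(1/-0.116) = 29707.2973 cycles

29707.2973 cycles


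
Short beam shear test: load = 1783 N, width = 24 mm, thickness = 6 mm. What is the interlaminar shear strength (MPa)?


ILSS = 3F/(4bh) = 3*1783/(4*24*6) = 9.29 MPa

9.29 MPa


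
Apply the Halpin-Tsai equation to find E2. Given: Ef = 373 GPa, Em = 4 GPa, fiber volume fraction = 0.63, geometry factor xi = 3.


eta = (Ef/Em - 1)/(Ef/Em + xi) = (93.25 - 1)/(93.25 + 3) = 0.9584
E2 = Em*(1+xi*eta*Vf)/(1-eta*Vf) = 28.39 GPa

28.39 GPa


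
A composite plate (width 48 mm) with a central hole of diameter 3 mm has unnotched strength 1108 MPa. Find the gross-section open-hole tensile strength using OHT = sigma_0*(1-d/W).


OHT = sigma_0*(1-d/W) = 1108*(1-3/48) = 1038.8 MPa

1038.8 MPa


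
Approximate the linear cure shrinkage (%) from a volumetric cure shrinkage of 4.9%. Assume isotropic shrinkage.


Linear shrinkage ≈ vol_shrink/3 = 4.9/3 = 1.633%

1.633%


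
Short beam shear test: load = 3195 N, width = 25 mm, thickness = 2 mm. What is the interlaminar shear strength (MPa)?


ILSS = 3F/(4bh) = 3*3195/(4*25*2) = 47.93 MPa

47.93 MPa


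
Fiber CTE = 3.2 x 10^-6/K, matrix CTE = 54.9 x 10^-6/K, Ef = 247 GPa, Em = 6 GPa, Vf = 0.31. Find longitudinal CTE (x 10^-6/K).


E1 = Ef*Vf + Em*(1-Vf) = 80.71
alpha_1 = (alpha_f*Ef*Vf + alpha_m*Em*(1-Vf))/E1 = 5.85 x 10^-6/K

5.85 x 10^-6/K


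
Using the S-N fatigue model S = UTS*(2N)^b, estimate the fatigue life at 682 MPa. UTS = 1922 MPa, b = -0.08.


N = 0.5 * (S/UTS)^(1/b) = 0.5 * (682/1922)^(1/-0.08) = 210660.2585 cycles

210660.2585 cycles


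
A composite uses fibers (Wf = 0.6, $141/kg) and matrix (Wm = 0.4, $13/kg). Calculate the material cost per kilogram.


Cost = cost_f*Wf + cost_m*Wm = 141*0.6 + 13*0.4 = $89.8/kg

$89.8/kg


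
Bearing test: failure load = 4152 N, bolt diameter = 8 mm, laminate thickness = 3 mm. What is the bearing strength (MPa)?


sigma_br = F/(d*h) = 4152/(8*3) = 173.0 MPa

173.0 MPa


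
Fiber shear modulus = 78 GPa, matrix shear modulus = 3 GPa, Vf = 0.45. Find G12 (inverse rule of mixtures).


1/G12 = Vf/Gf + (1-Vf)/Gm = 0.45/78 + 0.55/3
G12 = 5.29 GPa

5.29 GPa


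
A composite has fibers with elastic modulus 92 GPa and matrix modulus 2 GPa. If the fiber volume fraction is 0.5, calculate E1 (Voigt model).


E1 = Ef*Vf + Em*(1-Vf) = 92*0.5 + 2*0.5 = 47.0 GPa

47.0 GPa


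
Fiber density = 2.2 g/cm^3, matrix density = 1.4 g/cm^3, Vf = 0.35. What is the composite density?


rho_c = rho_f*Vf + rho_m*(1-Vf) = 2.2*0.35 + 1.4*0.65 = 1.68 g/cm^3

1.68 g/cm^3


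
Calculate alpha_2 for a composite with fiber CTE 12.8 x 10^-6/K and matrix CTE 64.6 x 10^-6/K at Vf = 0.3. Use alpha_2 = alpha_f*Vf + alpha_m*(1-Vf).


alpha_2 = alpha_f*Vf + alpha_m*(1-Vf) = 12.8*0.3 + 64.6*0.7 = 49.1 x 10^-6/K

49.1 x 10^-6/K


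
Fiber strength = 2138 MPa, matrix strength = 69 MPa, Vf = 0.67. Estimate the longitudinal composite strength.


sigma_1 = sigma_f*Vf + sigma_m*(1-Vf) = 2138*0.67 + 69*0.33 = 1455.2 MPa

1455.2 MPa


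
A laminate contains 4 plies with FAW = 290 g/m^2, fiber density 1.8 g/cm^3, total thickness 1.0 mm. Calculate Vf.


Vf = n * FAW / (rho_f * h * 1000) = 4 * 290 / (1.8 * 1.0 * 1000) = 0.6444

0.6444


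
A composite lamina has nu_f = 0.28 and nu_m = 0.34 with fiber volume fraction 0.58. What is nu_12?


nu_12 = nu_f*Vf + nu_m*(1-Vf) = 0.28*0.58 + 0.34*0.42 = 0.3052

0.3052


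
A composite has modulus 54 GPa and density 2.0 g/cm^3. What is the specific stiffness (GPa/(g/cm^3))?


Specific stiffness = E/rho = 54/2.0 = 27.0 GPa/(g/cm^3)

27.0 GPa/(g/cm^3)


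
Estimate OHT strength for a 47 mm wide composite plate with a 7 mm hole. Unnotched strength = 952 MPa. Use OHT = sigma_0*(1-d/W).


OHT = sigma_0*(1-d/W) = 952*(1-7/47) = 810.2 MPa

810.2 MPa


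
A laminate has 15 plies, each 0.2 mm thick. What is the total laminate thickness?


h = n * t_ply = 15 * 0.2 = 3.0 mm

3.0 mm


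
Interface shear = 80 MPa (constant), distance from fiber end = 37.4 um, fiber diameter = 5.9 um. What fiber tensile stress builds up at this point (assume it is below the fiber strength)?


Force balance: sigma_f * (pi*d^2/4) = tau * (pi*d) * x  ->  sigma_f = 4 * tau * x / d
sigma_f = 4 * 80 * 37.4 / 5.9 = 2028.5 MPa

2028.5 MPa


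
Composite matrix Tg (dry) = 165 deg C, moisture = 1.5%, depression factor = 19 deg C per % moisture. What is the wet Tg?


Tg_wet = Tg_dry - k*moisture = 165 - 19*1.5 = 136.5 deg C

136.5 deg C


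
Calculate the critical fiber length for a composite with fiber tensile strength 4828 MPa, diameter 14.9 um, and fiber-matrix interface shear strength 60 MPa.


Lc = sigma_f * d / (2 * tau_i) = 4828 * 14.9 / (2 * 60) = 599.5 um

599.5 um


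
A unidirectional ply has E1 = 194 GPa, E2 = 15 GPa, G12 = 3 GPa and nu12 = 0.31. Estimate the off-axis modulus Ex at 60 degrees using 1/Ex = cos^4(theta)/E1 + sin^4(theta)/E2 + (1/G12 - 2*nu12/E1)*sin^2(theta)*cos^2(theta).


cos^4(60) = 0.0625, sin^4(60) = 0.5625, sin^2(60)*cos^2(60) = 0.1875
1/G12 - 2*nu12/E1 = 1/3 - 2*0.31/194 = 0.330137 GPa^-1
1/Ex = 0.0625/194 + 0.5625/15 + 0.330137*0.1875 = 0.0997229 GPa^-1
Ex = 10.03 GPa

10.03 GPa


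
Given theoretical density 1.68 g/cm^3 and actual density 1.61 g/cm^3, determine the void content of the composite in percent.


Void% = (rho_theo - rho_actual)/rho_theo * 100 = (1.68 - 1.61)/1.68 * 100 = 4.17%

4.17%


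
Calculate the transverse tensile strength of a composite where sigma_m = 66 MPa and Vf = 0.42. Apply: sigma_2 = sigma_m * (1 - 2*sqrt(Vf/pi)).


factor = 1 - 2*sqrt(0.42/pi) = 0.2687
sigma_2 = 66 * 0.2687 = 17.74 MPa

17.74 MPa


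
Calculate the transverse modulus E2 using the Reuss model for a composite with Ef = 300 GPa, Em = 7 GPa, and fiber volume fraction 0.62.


1/E2 = Vf/Ef + (1-Vf)/Em = 0.62/300 + 0.38/7
E2 = 17.75 GPa

17.75 GPa


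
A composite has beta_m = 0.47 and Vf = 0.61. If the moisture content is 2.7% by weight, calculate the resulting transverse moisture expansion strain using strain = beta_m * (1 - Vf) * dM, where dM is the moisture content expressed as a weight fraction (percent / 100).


dM = 2.7/100 = 0.027
strain = beta_m * (1-Vf) * dM = 0.47 * 0.39 * 0.027 = 0.0049491

0.0049491


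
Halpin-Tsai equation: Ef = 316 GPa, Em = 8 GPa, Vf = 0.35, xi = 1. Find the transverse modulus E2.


eta = (Ef/Em - 1)/(Ef/Em + xi) = (39.5 - 1)/(39.5 + 1) = 0.9506
E2 = Em*(1+xi*eta*Vf)/(1-eta*Vf) = 15.98 GPa

15.98 GPa


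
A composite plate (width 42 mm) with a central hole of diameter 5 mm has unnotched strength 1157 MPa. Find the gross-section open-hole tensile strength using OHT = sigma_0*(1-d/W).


OHT = sigma_0*(1-d/W) = 1157*(1-5/42) = 1019.3 MPa

1019.3 MPa


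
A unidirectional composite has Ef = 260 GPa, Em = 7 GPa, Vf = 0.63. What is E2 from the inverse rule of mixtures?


1/E2 = Vf/Ef + (1-Vf)/Em = 0.63/260 + 0.37/7
E2 = 18.09 GPa

18.09 GPa


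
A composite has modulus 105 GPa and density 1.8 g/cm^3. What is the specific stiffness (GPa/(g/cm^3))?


Specific stiffness = E/rho = 105/1.8 = 58.3 GPa/(g/cm^3)

58.3 GPa/(g/cm^3)


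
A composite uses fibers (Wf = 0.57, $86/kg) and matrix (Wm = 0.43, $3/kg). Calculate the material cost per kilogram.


Cost = cost_f*Wf + cost_m*Wm = 86*0.57 + 3*0.43 = $50.31/kg

$50.31/kg


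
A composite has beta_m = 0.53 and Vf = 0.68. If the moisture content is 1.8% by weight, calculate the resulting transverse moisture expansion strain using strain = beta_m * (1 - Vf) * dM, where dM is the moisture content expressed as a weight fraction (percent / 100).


dM = 1.8/100 = 0.018
strain = beta_m * (1-Vf) * dM = 0.53 * 0.32 * 0.018 = 0.0030528

0.0030528


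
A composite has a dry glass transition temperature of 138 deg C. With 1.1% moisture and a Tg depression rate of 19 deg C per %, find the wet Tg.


Tg_wet = Tg_dry - k*moisture = 138 - 19*1.1 = 117.1 deg C

117.1 deg C


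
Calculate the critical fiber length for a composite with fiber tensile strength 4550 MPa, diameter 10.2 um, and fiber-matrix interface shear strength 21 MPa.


Lc = sigma_f * d / (2 * tau_i) = 4550 * 10.2 / (2 * 21) = 1105.0 um

1105.0 um


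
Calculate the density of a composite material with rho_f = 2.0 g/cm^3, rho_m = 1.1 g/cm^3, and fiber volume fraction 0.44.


rho_c = rho_f*Vf + rho_m*(1-Vf) = 2.0*0.44 + 1.1*0.56 = 1.496 g/cm^3

1.496 g/cm^3


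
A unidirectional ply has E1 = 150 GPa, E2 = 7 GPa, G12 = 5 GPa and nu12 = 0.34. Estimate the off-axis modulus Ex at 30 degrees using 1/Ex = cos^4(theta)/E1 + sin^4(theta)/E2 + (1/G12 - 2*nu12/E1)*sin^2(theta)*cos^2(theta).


cos^4(30) = 0.5625, sin^4(30) = 0.0625, sin^2(30)*cos^2(30) = 0.1875
1/G12 - 2*nu12/E1 = 1/5 - 2*0.34/150 = 0.195467 GPa^-1
1/Ex = 0.5625/150 + 0.0625/7 + 0.195467*0.1875 = 0.0493286 GPa^-1
Ex = 20.27 GPa

20.27 GPa


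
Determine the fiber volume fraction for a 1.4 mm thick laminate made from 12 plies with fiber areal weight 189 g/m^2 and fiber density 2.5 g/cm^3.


Vf = n * FAW / (rho_f * h * 1000) = 12 * 189 / (2.5 * 1.4 * 1000) = 0.648

0.648


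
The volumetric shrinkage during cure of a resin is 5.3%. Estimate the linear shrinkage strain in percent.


Linear shrinkage ≈ vol_shrink/3 = 5.3/3 = 1.767%

1.767%


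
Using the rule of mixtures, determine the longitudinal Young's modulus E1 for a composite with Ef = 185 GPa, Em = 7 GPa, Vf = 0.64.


E1 = Ef*Vf + Em*(1-Vf) = 185*0.64 + 7*0.36 = 120.92 GPa

120.92 GPa


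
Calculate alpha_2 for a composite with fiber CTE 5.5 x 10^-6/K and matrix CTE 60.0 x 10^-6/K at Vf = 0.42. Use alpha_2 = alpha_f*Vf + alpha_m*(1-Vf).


alpha_2 = alpha_f*Vf + alpha_m*(1-Vf) = 5.5*0.42 + 60.0*0.58 = 37.1 x 10^-6/K

37.1 x 10^-6/K


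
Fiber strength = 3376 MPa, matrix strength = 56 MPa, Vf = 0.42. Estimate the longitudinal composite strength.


sigma_1 = sigma_f*Vf + sigma_m*(1-Vf) = 3376*0.42 + 56*0.58 = 1450.4 MPa

1450.4 MPa


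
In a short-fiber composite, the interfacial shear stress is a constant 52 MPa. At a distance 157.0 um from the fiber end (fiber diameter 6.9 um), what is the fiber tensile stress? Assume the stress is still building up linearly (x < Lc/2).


Force balance: sigma_f * (pi*d^2/4) = tau * (pi*d) * x  ->  sigma_f = 4 * tau * x / d
sigma_f = 4 * 52 * 157.0 / 6.9 = 4732.8 MPa

4732.8 MPa


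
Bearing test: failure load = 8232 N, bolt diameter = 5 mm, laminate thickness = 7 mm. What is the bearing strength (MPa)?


sigma_br = F/(d*h) = 8232/(5*7) = 235.2 MPa

235.2 MPa


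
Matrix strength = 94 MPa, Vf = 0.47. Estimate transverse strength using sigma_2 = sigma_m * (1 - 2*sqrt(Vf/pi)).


factor = 1 - 2*sqrt(0.47/pi) = 0.2264
sigma_2 = 94 * 0.2264 = 21.28 MPa

21.28 MPa


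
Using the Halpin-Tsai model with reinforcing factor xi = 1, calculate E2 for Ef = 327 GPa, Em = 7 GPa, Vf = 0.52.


eta = (Ef/Em - 1)/(Ef/Em + xi) = (46.7143 - 1)/(46.7143 + 1) = 0.9581
E2 = Em*(1+xi*eta*Vf)/(1-eta*Vf) = 20.9 GPa

20.9 GPa


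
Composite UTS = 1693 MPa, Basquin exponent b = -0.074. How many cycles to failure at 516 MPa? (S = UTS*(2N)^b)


N = 0.5 * (S/UTS)^(1/b) = 0.5 * (516/1693)^(1/-0.074) = 4.6994e+06 cycles

4.6994e+06 cycles


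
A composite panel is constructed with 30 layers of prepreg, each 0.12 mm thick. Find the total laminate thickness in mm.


h = n * t_ply = 30 * 0.12 = 3.6 mm

3.6 mm


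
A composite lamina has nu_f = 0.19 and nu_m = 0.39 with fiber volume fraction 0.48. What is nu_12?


nu_12 = nu_f*Vf + nu_m*(1-Vf) = 0.19*0.48 + 0.39*0.52 = 0.294

0.294


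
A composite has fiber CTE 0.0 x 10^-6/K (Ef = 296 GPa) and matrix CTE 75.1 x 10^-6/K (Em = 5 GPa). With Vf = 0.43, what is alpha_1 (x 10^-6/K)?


E1 = Ef*Vf + Em*(1-Vf) = 130.13
alpha_1 = (alpha_f*Ef*Vf + alpha_m*Em*(1-Vf))/E1 = 1.64 x 10^-6/K

1.64 x 10^-6/K


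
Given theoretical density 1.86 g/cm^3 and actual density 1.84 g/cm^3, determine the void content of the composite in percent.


Void% = (rho_theo - rho_actual)/rho_theo * 100 = (1.86 - 1.84)/1.86 * 100 = 1.08%

1.08%


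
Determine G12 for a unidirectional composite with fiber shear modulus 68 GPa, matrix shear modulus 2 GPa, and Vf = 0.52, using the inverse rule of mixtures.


1/G12 = Vf/Gf + (1-Vf)/Gm = 0.52/68 + 0.48/2
G12 = 4.04 GPa

4.04 GPa


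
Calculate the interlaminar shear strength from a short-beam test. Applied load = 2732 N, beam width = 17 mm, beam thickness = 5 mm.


ILSS = 3F/(4bh) = 3*2732/(4*17*5) = 24.11 MPa

24.11 MPa


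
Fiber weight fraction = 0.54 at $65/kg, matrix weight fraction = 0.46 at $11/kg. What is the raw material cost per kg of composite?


Cost = cost_f*Wf + cost_m*Wm = 65*0.54 + 11*0.46 = $40.16/kg

$40.16/kg


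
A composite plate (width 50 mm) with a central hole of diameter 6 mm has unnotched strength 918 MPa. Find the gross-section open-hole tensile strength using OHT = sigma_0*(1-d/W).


OHT = sigma_0*(1-d/W) = 918*(1-6/50) = 807.8 MPa

807.8 MPa


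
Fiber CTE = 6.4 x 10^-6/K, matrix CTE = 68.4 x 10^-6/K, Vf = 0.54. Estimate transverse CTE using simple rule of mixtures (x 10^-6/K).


alpha_2 = alpha_f*Vf + alpha_m*(1-Vf) = 6.4*0.54 + 68.4*0.46 = 34.9 x 10^-6/K

34.9 x 10^-6/K


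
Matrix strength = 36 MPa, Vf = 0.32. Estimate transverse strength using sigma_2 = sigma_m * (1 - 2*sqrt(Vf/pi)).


factor = 1 - 2*sqrt(0.32/pi) = 0.3617
sigma_2 = 36 * 0.3617 = 13.02 MPa

13.02 MPa


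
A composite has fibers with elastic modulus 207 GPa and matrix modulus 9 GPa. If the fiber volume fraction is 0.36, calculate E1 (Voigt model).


E1 = Ef*Vf + Em*(1-Vf) = 207*0.36 + 9*0.64 = 80.28 GPa

80.28 GPa


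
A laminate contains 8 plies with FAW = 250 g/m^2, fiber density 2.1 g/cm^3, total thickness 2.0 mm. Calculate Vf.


Vf = n * FAW / (rho_f * h * 1000) = 8 * 250 / (2.1 * 2.0 * 1000) = 0.4762

0.4762


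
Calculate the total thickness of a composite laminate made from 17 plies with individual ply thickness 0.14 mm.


h = n * t_ply = 17 * 0.14 = 2.38 mm

2.38 mm


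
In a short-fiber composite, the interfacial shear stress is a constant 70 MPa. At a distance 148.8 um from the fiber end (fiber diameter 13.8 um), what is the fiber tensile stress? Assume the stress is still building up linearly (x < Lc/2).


Force balance: sigma_f * (pi*d^2/4) = tau * (pi*d) * x  ->  sigma_f = 4 * tau * x / d
sigma_f = 4 * 70 * 148.8 / 13.8 = 3019.1 MPa

3019.1 MPa


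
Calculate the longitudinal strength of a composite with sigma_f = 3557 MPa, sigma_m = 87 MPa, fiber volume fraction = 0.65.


sigma_1 = sigma_f*Vf + sigma_m*(1-Vf) = 3557*0.65 + 87*0.35 = 2342.5 MPa

2342.5 MPa


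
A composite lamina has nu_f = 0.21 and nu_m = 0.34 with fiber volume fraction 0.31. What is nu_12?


nu_12 = nu_f*Vf + nu_m*(1-Vf) = 0.21*0.31 + 0.34*0.69 = 0.2997

0.2997


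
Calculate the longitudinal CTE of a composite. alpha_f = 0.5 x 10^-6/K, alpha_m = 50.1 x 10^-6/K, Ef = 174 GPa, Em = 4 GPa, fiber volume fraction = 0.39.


E1 = Ef*Vf + Em*(1-Vf) = 70.3
alpha_1 = (alpha_f*Ef*Vf + alpha_m*Em*(1-Vf))/E1 = 2.22 x 10^-6/K

2.22 x 10^-6/K


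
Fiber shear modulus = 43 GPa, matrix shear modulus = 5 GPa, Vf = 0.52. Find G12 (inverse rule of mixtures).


1/G12 = Vf/Gf + (1-Vf)/Gm = 0.52/43 + 0.48/5
G12 = 9.25 GPa

9.25 GPa


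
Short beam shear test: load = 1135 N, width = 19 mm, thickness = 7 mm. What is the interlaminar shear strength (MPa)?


ILSS = 3F/(4bh) = 3*1135/(4*19*7) = 6.4 MPa

6.4 MPa


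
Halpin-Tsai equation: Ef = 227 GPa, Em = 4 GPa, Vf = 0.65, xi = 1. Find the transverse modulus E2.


eta = (Ef/Em - 1)/(Ef/Em + xi) = (56.75 - 1)/(56.75 + 1) = 0.9654
E2 = Em*(1+xi*eta*Vf)/(1-eta*Vf) = 17.48 GPa

17.48 GPa


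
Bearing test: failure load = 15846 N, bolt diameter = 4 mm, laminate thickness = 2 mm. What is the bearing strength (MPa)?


sigma_br = F/(d*h) = 15846/(4*2) = 1980.8 MPa

1980.8 MPa


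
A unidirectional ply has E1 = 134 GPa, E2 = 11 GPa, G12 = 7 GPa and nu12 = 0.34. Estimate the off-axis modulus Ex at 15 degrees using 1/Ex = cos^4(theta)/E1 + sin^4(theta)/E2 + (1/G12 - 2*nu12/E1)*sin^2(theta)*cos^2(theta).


cos^4(15) = 0.870513, sin^4(15) = 0.004487, sin^2(15)*cos^2(15) = 0.0625
1/G12 - 2*nu12/E1 = 1/7 - 2*0.34/134 = 0.137783 GPa^-1
1/Ex = 0.870513/134 + 0.004487/11 + 0.137783*0.0625 = 0.0155157 GPa^-1
Ex = 64.45 GPa

64.45 GPa


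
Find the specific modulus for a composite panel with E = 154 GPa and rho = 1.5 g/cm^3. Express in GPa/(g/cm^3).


Specific stiffness = E/rho = 154/1.5 = 102.7 GPa/(g/cm^3)

102.7 GPa/(g/cm^3)


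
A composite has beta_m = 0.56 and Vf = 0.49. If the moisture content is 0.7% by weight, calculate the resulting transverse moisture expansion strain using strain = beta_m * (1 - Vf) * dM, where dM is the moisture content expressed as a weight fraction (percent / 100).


dM = 0.7/100 = 0.007
strain = beta_m * (1-Vf) * dM = 0.56 * 0.51 * 0.007 = 0.0019992

0.0019992


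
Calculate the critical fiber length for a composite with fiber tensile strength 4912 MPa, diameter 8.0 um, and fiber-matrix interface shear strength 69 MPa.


Lc = sigma_f * d / (2 * tau_i) = 4912 * 8.0 / (2 * 69) = 284.8 um

284.8 um


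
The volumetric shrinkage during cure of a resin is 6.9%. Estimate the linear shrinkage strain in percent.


Linear shrinkage ≈ vol_shrink/3 = 6.9/3 = 2.3%

2.3%


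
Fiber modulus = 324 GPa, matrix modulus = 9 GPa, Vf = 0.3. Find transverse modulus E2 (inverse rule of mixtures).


1/E2 = Vf/Ef + (1-Vf)/Em = 0.3/324 + 0.7/9
E2 = 12.71 GPa

12.71 GPa


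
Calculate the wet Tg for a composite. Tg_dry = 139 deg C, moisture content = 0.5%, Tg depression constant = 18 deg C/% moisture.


Tg_wet = Tg_dry - k*moisture = 139 - 18*0.5 = 130.0 deg C

130.0 deg C


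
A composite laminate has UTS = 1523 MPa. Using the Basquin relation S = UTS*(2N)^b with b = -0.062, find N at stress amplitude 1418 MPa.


N = 0.5 * (S/UTS)^(1/b) = 0.5 * (1418/1523)^(1/-0.062) = 1.5825 cycles

1.5825 cycles


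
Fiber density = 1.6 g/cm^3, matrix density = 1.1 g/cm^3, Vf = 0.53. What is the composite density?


rho_c = rho_f*Vf + rho_m*(1-Vf) = 1.6*0.53 + 1.1*0.47 = 1.365 g/cm^3

1.365 g/cm^3


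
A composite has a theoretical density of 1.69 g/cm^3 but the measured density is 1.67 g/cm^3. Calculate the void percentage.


Void% = (rho_theo - rho_actual)/rho_theo * 100 = (1.69 - 1.67)/1.69 * 100 = 1.18%

1.18%


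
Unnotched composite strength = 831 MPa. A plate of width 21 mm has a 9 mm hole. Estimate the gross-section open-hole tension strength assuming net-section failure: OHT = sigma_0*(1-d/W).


OHT = sigma_0*(1-d/W) = 831*(1-9/21) = 474.9 MPa

474.9 MPa


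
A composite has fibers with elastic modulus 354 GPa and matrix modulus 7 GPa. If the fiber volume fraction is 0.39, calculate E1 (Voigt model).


E1 = Ef*Vf + Em*(1-Vf) = 354*0.39 + 7*0.61 = 142.33 GPa

142.33 GPa


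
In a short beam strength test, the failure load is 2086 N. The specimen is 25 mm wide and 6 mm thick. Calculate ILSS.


ILSS = 3F/(4bh) = 3*2086/(4*25*6) = 10.43 MPa

10.43 MPa


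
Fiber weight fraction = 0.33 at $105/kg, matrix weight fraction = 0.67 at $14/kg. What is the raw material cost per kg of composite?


Cost = cost_f*Wf + cost_m*Wm = 105*0.33 + 14*0.67 = $44.03/kg

$44.03/kg


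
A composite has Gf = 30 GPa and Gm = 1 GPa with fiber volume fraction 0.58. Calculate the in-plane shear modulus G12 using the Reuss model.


1/G12 = Vf/Gf + (1-Vf)/Gm = 0.58/30 + 0.42/1
G12 = 2.28 GPa

2.28 GPa


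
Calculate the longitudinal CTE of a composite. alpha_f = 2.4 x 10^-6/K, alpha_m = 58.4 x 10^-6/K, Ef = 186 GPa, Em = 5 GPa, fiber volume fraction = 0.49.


E1 = Ef*Vf + Em*(1-Vf) = 93.69
alpha_1 = (alpha_f*Ef*Vf + alpha_m*Em*(1-Vf))/E1 = 3.92 x 10^-6/K

3.92 x 10^-6/K


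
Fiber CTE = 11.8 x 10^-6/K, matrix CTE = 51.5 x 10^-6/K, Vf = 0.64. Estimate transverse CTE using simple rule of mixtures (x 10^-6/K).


alpha_2 = alpha_f*Vf + alpha_m*(1-Vf) = 11.8*0.64 + 51.5*0.36 = 26.1 x 10^-6/K

26.1 x 10^-6/K


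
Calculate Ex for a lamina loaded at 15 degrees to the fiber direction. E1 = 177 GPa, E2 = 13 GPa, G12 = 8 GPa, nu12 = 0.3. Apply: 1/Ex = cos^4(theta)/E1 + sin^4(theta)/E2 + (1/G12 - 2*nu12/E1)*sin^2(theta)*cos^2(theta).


cos^4(15) = 0.870513, sin^4(15) = 0.004487, sin^2(15)*cos^2(15) = 0.0625
1/G12 - 2*nu12/E1 = 1/8 - 2*0.3/177 = 0.12161 GPa^-1
1/Ex = 0.870513/177 + 0.004487/13 + 0.12161*0.0625 = 0.012864 GPa^-1
Ex = 77.74 GPa

77.74 GPa


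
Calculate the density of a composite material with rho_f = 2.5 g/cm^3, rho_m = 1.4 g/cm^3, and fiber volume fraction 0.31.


rho_c = rho_f*Vf + rho_m*(1-Vf) = 2.5*0.31 + 1.4*0.69 = 1.741 g/cm^3

1.741 g/cm^3


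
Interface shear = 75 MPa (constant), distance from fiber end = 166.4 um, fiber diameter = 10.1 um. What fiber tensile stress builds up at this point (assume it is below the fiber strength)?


Force balance: sigma_f * (pi*d^2/4) = tau * (pi*d) * x  ->  sigma_f = 4 * tau * x / d
sigma_f = 4 * 75 * 166.4 / 10.1 = 4942.6 MPa

4942.6 MPa


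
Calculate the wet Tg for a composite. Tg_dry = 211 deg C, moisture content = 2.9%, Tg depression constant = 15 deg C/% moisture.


Tg_wet = Tg_dry - k*moisture = 211 - 15*2.9 = 167.5 deg C

167.5 deg C


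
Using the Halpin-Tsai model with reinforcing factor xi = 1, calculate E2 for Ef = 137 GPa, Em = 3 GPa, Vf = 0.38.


eta = (Ef/Em - 1)/(Ef/Em + xi) = (45.6667 - 1)/(45.6667 + 1) = 0.9571
E2 = Em*(1+xi*eta*Vf)/(1-eta*Vf) = 6.43 GPa

6.43 GPa


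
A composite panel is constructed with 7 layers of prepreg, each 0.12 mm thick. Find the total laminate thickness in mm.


h = n * t_ply = 7 * 0.12 = 0.84 mm

0.84 mm


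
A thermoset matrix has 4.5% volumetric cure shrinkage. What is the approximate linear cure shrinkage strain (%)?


Linear shrinkage ≈ vol_shrink/3 = 4.5/3 = 1.5%

1.5%


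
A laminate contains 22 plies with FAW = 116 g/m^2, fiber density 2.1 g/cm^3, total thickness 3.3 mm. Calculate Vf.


Vf = n * FAW / (rho_f * h * 1000) = 22 * 116 / (2.1 * 3.3 * 1000) = 0.3683

0.3683


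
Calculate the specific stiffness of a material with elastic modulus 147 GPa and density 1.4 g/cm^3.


Specific stiffness = E/rho = 147/1.4 = 105.0 GPa/(g/cm^3)

105.0 GPa/(g/cm^3)


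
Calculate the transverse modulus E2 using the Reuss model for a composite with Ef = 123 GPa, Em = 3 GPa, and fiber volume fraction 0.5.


1/E2 = Vf/Ef + (1-Vf)/Em = 0.5/123 + 0.5/3
E2 = 5.86 GPa

5.86 GPa


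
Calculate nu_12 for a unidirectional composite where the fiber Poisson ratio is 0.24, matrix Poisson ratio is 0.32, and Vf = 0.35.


nu_12 = nu_f*Vf + nu_m*(1-Vf) = 0.24*0.35 + 0.32*0.65 = 0.292

0.292


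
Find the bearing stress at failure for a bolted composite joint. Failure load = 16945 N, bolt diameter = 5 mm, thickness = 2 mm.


sigma_br = F/(d*h) = 16945/(5*2) = 1694.5 MPa

1694.5 MPa


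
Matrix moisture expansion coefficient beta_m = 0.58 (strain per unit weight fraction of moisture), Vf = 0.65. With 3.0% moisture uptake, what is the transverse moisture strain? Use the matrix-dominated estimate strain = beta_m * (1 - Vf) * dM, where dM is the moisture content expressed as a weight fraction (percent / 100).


dM = 3.0/100 = 0.03
strain = beta_m * (1-Vf) * dM = 0.58 * 0.35 * 0.03 = 0.00609

0.00609


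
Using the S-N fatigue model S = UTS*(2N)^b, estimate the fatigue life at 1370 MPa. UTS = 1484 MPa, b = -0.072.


N = 0.5 * (S/UTS)^(1/b) = 0.5 * (1370/1484)^(1/-0.072) = 1.5174 cycles

1.5174 cycles


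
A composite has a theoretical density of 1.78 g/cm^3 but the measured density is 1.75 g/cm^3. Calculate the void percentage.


Void% = (rho_theo - rho_actual)/rho_theo * 100 = (1.78 - 1.75)/1.78 * 100 = 1.69%

1.69%


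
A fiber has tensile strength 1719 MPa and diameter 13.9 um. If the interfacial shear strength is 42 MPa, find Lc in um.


Lc = sigma_f * d / (2 * tau_i) = 1719 * 13.9 / (2 * 42) = 284.5 um

284.5 um


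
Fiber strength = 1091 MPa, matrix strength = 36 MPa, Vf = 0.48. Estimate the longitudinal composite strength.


sigma_1 = sigma_f*Vf + sigma_m*(1-Vf) = 1091*0.48 + 36*0.52 = 542.4 MPa

542.4 MPa


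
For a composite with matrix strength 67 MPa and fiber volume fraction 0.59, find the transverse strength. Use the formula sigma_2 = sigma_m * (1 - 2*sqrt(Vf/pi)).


factor = 1 - 2*sqrt(0.59/pi) = 0.1333
sigma_2 = 67 * 0.1333 = 8.93 MPa

8.93 MPa


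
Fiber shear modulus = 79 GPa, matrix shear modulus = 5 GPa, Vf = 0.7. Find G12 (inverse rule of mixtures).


1/G12 = Vf/Gf + (1-Vf)/Gm = 0.7/79 + 0.3/5
G12 = 14.52 GPa

14.52 GPa


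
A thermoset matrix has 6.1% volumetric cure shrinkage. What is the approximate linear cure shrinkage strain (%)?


Linear shrinkage ≈ vol_shrink/3 = 6.1/3 = 2.033%

2.033%


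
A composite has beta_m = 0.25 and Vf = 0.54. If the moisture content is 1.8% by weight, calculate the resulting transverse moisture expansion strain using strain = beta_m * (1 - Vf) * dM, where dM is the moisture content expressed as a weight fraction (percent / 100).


dM = 1.8/100 = 0.018
strain = beta_m * (1-Vf) * dM = 0.25 * 0.46 * 0.018 = 0.00207

0.00207


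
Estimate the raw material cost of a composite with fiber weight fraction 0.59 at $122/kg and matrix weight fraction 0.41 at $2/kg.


Cost = cost_f*Wf + cost_m*Wm = 122*0.59 + 2*0.41 = $72.8/kg

$72.8/kg


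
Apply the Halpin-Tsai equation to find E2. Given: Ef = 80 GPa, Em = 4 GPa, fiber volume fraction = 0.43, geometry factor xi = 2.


eta = (Ef/Em - 1)/(Ef/Em + xi) = (20.0 - 1)/(20.0 + 2) = 0.8636
E2 = Em*(1+xi*eta*Vf)/(1-eta*Vf) = 11.09 GPa

11.09 GPa


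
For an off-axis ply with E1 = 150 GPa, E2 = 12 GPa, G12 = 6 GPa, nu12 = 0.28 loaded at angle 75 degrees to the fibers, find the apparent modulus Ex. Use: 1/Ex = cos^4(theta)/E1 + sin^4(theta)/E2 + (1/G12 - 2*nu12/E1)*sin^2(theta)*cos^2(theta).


cos^4(75) = 0.004487, sin^4(75) = 0.870513, sin^2(75)*cos^2(75) = 0.0625
1/G12 - 2*nu12/E1 = 1/6 - 2*0.28/150 = 0.162933 GPa^-1
1/Ex = 0.004487/150 + 0.870513/12 + 0.162933*0.0625 = 0.082756 GPa^-1
Ex = 12.08 GPa

12.08 GPa


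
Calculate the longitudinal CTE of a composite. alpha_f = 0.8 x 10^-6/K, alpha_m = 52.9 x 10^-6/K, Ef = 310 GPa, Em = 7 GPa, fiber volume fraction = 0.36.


E1 = Ef*Vf + Em*(1-Vf) = 116.08
alpha_1 = (alpha_f*Ef*Vf + alpha_m*Em*(1-Vf))/E1 = 2.81 x 10^-6/K

2.81 x 10^-6/K


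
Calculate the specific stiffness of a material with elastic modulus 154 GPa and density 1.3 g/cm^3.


Specific stiffness = E/rho = 154/1.3 = 118.5 GPa/(g/cm^3)

118.5 GPa/(g/cm^3)


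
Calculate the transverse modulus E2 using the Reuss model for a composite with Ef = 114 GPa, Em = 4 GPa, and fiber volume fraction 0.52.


1/E2 = Vf/Ef + (1-Vf)/Em = 0.52/114 + 0.48/4
E2 = 8.03 GPa

8.03 GPa


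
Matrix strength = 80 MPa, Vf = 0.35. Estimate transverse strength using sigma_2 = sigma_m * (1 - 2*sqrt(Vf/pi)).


factor = 1 - 2*sqrt(0.35/pi) = 0.3324
sigma_2 = 80 * 0.3324 = 26.6 MPa

26.6 MPa


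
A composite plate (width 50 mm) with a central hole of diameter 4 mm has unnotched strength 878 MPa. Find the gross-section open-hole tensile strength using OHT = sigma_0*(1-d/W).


OHT = sigma_0*(1-d/W) = 878*(1-4/50) = 807.8 MPa

807.8 MPa


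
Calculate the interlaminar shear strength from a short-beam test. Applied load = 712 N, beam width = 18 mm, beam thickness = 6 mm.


ILSS = 3F/(4bh) = 3*712/(4*18*6) = 4.94 MPa

4.94 MPa


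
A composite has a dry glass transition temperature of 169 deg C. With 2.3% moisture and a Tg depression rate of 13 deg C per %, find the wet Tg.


Tg_wet = Tg_dry - k*moisture = 169 - 13*2.3 = 139.1 deg C

139.1 deg C


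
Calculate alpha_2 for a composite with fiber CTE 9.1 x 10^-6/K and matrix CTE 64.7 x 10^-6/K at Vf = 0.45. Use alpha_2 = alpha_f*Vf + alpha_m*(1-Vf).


alpha_2 = alpha_f*Vf + alpha_m*(1-Vf) = 9.1*0.45 + 64.7*0.55 = 39.7 x 10^-6/K

39.7 x 10^-6/K


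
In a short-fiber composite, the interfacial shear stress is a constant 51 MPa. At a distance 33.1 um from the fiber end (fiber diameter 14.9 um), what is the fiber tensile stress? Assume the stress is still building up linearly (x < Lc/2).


Force balance: sigma_f * (pi*d^2/4) = tau * (pi*d) * x  ->  sigma_f = 4 * tau * x / d
sigma_f = 4 * 51 * 33.1 / 14.9 = 453.2 MPa

453.2 MPa


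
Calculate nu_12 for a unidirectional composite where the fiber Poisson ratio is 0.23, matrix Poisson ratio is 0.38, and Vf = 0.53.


nu_12 = nu_f*Vf + nu_m*(1-Vf) = 0.23*0.53 + 0.38*0.47 = 0.3005

0.3005


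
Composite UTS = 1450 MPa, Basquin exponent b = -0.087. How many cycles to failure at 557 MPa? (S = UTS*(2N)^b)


N = 0.5 * (S/UTS)^(1/b) = 0.5 * (557/1450)^(1/-0.087) = 29852.4020 cycles

29852.4020 cycles


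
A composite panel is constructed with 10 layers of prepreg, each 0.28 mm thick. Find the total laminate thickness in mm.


h = n * t_ply = 10 * 0.28 = 2.8 mm

2.8 mm


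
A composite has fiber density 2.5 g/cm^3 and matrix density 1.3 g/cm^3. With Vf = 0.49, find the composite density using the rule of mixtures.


rho_c = rho_f*Vf + rho_m*(1-Vf) = 2.5*0.49 + 1.3*0.51 = 1.888 g/cm^3

1.888 g/cm^3


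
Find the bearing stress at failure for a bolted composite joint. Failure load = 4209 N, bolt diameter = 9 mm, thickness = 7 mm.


sigma_br = F/(d*h) = 4209/(9*7) = 66.8 MPa

66.8 MPa


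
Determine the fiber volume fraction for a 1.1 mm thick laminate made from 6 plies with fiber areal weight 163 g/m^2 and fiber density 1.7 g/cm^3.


Vf = n * FAW / (rho_f * h * 1000) = 6 * 163 / (1.7 * 1.1 * 1000) = 0.523

0.523


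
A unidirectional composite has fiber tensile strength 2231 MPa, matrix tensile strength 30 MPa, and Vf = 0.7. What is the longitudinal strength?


sigma_1 = sigma_f*Vf + sigma_m*(1-Vf) = 2231*0.7 + 30*0.3 = 1570.7 MPa

1570.7 MPa


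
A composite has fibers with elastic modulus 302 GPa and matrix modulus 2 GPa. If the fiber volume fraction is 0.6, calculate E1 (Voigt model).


E1 = Ef*Vf + Em*(1-Vf) = 302*0.6 + 2*0.4 = 182.0 GPa

182.0 GPa


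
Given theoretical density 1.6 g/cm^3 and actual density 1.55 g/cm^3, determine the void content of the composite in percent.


Void% = (rho_theo - rho_actual)/rho_theo * 100 = (1.6 - 1.55)/1.6 * 100 = 3.13%

3.13%


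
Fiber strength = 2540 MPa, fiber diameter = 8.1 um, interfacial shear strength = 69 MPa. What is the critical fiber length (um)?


Lc = sigma_f * d / (2 * tau_i) = 2540 * 8.1 / (2 * 69) = 149.1 um

149.1 um


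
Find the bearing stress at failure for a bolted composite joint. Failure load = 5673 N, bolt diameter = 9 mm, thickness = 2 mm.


sigma_br = F/(d*h) = 5673/(9*2) = 315.2 MPa

315.2 MPa


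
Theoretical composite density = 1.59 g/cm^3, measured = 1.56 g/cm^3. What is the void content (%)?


Void% = (rho_theo - rho_actual)/rho_theo * 100 = (1.59 - 1.56)/1.59 * 100 = 1.89%

1.89%


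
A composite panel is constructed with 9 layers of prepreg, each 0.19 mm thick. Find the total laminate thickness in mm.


h = n * t_ply = 9 * 0.19 = 1.71 mm

1.71 mm


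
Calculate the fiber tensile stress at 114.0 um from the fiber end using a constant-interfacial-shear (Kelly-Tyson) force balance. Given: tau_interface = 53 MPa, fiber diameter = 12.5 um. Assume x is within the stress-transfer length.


Force balance: sigma_f * (pi*d^2/4) = tau * (pi*d) * x  ->  sigma_f = 4 * tau * x / d
sigma_f = 4 * 53 * 114.0 / 12.5 = 1933.4 MPa

1933.4 MPa


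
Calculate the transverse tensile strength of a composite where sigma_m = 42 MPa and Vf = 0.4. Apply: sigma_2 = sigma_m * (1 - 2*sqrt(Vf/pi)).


factor = 1 - 2*sqrt(0.4/pi) = 0.2864
sigma_2 = 42 * 0.2864 = 12.03 MPa

12.03 MPa


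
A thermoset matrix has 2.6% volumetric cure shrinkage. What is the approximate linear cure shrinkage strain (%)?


Linear shrinkage ≈ vol_shrink/3 = 2.6/3 = 0.867%

0.867%


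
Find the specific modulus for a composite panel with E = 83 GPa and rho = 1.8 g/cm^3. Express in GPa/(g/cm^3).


Specific stiffness = E/rho = 83/1.8 = 46.1 GPa/(g/cm^3)

46.1 GPa/(g/cm^3)


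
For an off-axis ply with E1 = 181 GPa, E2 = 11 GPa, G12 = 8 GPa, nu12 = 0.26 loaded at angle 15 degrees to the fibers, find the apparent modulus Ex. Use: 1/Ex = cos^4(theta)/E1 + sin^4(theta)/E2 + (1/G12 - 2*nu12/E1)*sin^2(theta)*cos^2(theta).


cos^4(15) = 0.870513, sin^4(15) = 0.004487, sin^2(15)*cos^2(15) = 0.0625
1/G12 - 2*nu12/E1 = 1/8 - 2*0.26/181 = 0.122127 GPa^-1
1/Ex = 0.870513/181 + 0.004487/11 + 0.122127*0.0625 = 0.0128503 GPa^-1
Ex = 77.82 GPa

77.82 GPa


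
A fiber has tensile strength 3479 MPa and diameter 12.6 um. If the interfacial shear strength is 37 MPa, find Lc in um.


Lc = sigma_f * d / (2 * tau_i) = 3479 * 12.6 / (2 * 37) = 592.4 um

592.4 um


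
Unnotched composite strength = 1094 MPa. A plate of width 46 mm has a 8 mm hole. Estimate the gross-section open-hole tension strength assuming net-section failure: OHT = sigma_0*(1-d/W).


OHT = sigma_0*(1-d/W) = 1094*(1-8/46) = 903.7 MPa

903.7 MPa


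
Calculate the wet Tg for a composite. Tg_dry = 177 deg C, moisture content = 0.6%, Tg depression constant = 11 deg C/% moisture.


Tg_wet = Tg_dry - k*moisture = 177 - 11*0.6 = 170.4 deg C

170.4 deg C


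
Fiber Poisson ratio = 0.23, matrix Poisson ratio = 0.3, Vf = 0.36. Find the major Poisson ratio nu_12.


nu_12 = nu_f*Vf + nu_m*(1-Vf) = 0.23*0.36 + 0.3*0.64 = 0.2748

0.2748


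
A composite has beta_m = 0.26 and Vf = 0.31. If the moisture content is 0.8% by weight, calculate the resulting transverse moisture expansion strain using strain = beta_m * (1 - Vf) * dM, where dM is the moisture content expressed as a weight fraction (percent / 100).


dM = 0.8/100 = 0.008
strain = beta_m * (1-Vf) * dM = 0.26 * 0.69 * 0.008 = 0.0014352

0.0014352


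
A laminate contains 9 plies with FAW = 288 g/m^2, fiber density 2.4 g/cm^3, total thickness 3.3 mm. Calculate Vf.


Vf = n * FAW / (rho_f * h * 1000) = 9 * 288 / (2.4 * 3.3 * 1000) = 0.3273

0.3273


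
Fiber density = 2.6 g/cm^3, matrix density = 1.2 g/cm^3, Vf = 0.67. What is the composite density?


rho_c = rho_f*Vf + rho_m*(1-Vf) = 2.6*0.67 + 1.2*0.33 = 2.138 g/cm^3

2.138 g/cm^3


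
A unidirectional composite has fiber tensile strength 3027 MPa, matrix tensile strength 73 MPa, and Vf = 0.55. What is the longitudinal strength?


sigma_1 = sigma_f*Vf + sigma_m*(1-Vf) = 3027*0.55 + 73*0.45 = 1697.7 MPa

1697.7 MPa


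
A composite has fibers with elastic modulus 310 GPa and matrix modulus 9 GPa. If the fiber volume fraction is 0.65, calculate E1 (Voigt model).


E1 = Ef*Vf + Em*(1-Vf) = 310*0.65 + 9*0.35 = 204.65 GPa

204.65 GPa


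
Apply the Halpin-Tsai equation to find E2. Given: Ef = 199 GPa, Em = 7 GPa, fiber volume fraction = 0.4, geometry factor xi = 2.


eta = (Ef/Em - 1)/(Ef/Em + xi) = (28.4286 - 1)/(28.4286 + 2) = 0.9014
E2 = Em*(1+xi*eta*Vf)/(1-eta*Vf) = 18.84 GPa

18.84 GPa


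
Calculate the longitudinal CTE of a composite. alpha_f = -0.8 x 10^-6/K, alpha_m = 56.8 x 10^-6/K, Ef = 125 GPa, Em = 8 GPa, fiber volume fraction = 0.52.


E1 = Ef*Vf + Em*(1-Vf) = 68.84
alpha_1 = (alpha_f*Ef*Vf + alpha_m*Em*(1-Vf))/E1 = 2.41 x 10^-6/K

2.41 x 10^-6/K


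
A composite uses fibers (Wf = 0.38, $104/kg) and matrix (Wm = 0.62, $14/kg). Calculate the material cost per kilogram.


Cost = cost_f*Wf + cost_m*Wm = 104*0.38 + 14*0.62 = $48.2/kg

$48.2/kg


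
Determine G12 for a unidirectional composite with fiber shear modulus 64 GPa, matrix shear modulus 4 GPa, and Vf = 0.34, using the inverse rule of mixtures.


1/G12 = Vf/Gf + (1-Vf)/Gm = 0.34/64 + 0.66/4
G12 = 5.87 GPa

5.87 GPa


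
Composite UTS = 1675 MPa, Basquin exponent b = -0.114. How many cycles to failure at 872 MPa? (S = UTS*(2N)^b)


N = 0.5 * (S/UTS)^(1/b) = 0.5 * (872/1675)^(1/-0.114) = 153.3901 cycles

153.3901 cycles


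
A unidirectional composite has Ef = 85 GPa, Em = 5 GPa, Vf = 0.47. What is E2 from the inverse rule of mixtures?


1/E2 = Vf/Ef + (1-Vf)/Em = 0.47/85 + 0.53/5
E2 = 8.97 GPa

8.97 GPa


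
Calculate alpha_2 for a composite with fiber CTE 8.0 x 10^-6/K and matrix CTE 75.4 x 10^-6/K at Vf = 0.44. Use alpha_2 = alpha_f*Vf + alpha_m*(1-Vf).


alpha_2 = alpha_f*Vf + alpha_m*(1-Vf) = 8.0*0.44 + 75.4*0.56 = 45.7 x 10^-6/K

45.7 x 10^-6/K


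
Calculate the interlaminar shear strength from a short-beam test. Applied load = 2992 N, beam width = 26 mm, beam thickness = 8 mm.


ILSS = 3F/(4bh) = 3*2992/(4*26*8) = 10.79 MPa

10.79 MPa


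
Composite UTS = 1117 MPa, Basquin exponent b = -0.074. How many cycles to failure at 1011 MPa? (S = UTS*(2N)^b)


N = 0.5 * (S/UTS)^(1/b) = 0.5 * (1011/1117)^(1/-0.074) = 1.9237 cycles

1.9237 cycles


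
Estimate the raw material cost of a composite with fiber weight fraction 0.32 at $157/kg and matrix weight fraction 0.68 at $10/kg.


Cost = cost_f*Wf + cost_m*Wm = 157*0.32 + 10*0.68 = $57.04/kg

$57.04/kg


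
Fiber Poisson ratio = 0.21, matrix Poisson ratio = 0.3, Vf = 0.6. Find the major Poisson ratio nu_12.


nu_12 = nu_f*Vf + nu_m*(1-Vf) = 0.21*0.6 + 0.3*0.4 = 0.246

0.246


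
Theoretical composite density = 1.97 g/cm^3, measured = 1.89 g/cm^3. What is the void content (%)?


Void% = (rho_theo - rho_actual)/rho_theo * 100 = (1.97 - 1.89)/1.97 * 100 = 4.06%

4.06%


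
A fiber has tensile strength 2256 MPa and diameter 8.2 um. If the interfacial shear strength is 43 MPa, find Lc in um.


Lc = sigma_f * d / (2 * tau_i) = 2256 * 8.2 / (2 * 43) = 215.1 um

215.1 um


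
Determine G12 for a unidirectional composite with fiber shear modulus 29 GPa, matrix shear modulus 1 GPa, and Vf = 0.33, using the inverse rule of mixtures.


1/G12 = Vf/Gf + (1-Vf)/Gm = 0.33/29 + 0.67/1
G12 = 1.47 GPa

1.47 GPa


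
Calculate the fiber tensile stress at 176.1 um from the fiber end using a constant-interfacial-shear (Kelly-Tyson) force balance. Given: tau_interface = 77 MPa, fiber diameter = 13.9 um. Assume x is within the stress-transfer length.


Force balance: sigma_f * (pi*d^2/4) = tau * (pi*d) * x  ->  sigma_f = 4 * tau * x / d
sigma_f = 4 * 77 * 176.1 / 13.9 = 3902.1 MPa

3902.1 MPa


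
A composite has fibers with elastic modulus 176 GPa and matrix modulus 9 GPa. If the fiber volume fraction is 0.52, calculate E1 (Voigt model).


E1 = Ef*Vf + Em*(1-Vf) = 176*0.52 + 9*0.48 = 95.84 GPa

95.84 GPa


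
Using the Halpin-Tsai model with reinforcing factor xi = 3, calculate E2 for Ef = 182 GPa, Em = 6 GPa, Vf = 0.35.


eta = (Ef/Em - 1)/(Ef/Em + xi) = (30.3333 - 1)/(30.3333 + 3) = 0.88
E2 = Em*(1+xi*eta*Vf)/(1-eta*Vf) = 16.68 GPa

16.68 GPa
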